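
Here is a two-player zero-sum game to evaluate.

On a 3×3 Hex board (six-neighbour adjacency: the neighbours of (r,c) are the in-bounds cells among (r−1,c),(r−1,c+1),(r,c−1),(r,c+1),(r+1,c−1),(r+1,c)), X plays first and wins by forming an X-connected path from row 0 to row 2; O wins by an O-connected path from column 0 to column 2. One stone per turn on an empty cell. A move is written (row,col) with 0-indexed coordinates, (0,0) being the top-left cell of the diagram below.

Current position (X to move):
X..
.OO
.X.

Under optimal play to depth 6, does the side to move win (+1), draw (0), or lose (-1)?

value(X../.OO/.X., X) = -1

p1 X@[X../.OO/.X.]: (0,1)[XX./.OO/.X.]-1* (0,2)[X.X/.OO/.X.]-1 (1,0)[X../XOO/.X.]-1 (2,0)[X../.OO/XX.]-1 (2,2)[X../.OO/.XX]-1
p2 O@[XX./.OO/.X.]: (0,2)[XXO/.OO/.X.]+1* (1,0)[XX./OOO/.X.]+1 (2,0)[XX./.OO/OX.]+1 (2,2)[XX./.OO/.XO]+1
p3 X@[XXO/.OO/.X.]: (1,0)[XXO/XOO/.X.]-1* (2,0)[XXO/.OO/XX.]-1 (2,2)[XXO/.OO/.XX]-1
p4 O@[XXO/XOO/.X.]: (2,0)[XXO/XOO/OX.]+1* (2,2)[XXO/XOO/.XO]-1
p5 X@[XXO/XOO/OX.] terminal -1; root [X../.OO/.X.] d6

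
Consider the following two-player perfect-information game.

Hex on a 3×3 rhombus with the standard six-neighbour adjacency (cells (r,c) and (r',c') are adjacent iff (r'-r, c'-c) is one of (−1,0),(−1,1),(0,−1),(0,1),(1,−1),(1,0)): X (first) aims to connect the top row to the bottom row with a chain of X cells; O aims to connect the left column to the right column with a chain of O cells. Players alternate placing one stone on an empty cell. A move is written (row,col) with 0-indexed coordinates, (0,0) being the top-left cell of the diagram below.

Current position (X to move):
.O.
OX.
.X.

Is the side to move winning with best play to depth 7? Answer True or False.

[.O./OX./.X.] X move#1: (0,0):-1/XO./OX./.X., (0,2):+1/.OX/OX./.X.*, (1,2):-1/.O./OXX/.X., (2,0):-1/.O./OX./XX., (2,2):-1/.O./OX./.XX
[.OX/OX./.X.] end (terminal -1, O#2); searched .O./OX./.X. to 7

X winning at [.O./OX./.X.]: True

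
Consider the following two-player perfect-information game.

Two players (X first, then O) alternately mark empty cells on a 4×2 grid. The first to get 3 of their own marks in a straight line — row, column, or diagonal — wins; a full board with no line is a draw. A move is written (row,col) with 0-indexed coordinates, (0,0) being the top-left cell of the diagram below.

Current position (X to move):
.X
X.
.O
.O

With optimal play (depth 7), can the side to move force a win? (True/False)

[.X/X./.O/.O] X move#1: (0,0):-1/XX/X./.O/.O, (1,1):+0/.X/XX/.O/.O*, (2,0):-1/.X/X./XO/.O, (3,0):-1/.X/X./.O/XO
[.X/XX/.O/.O] O move#2: (0,0):+0/OX/XX/.O/.O*, (2,0):+0/.X/XX/OO/.O, (3,0):+0/.X/XX/.O/OO
[OX/XX/.O/.O] X move#3: (2,0):+0/OX/XX/XO/.O*, (3,0):+0/OX/XX/.O/XO
[OX/XX/XO/.O] O move#4: (3,0):+0/OX/XX/XO/OO*
[OX/XX/XO/OO] end (terminal +0, X#5); searched .X/X./.O/.O to 7

X winning at [.X/X./.O/.O]: False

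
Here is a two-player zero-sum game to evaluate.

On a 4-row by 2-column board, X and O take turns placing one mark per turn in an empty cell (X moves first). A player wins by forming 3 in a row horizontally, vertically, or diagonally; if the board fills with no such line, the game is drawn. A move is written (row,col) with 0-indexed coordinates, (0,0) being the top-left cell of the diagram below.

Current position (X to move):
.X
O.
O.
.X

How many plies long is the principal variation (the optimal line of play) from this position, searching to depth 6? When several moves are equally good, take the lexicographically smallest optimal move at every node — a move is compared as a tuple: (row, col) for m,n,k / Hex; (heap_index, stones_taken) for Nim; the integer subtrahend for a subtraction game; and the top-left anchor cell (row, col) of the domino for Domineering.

ply 1, X at .X/O./O./.X | (0,0)=-1→XX/O./O./.X*; (1,1)=-1→.X/OX/O./.X; (2,1)=-1→.X/O./OX/.X; (3,0)=-1→.X/O./O./XX
ply 2, O at XX/O./O./.X | (1,1)=+0→XX/OO/O./.X; (2,1)=+0→XX/O./OO/.X; (3,0)=+1→XX/O./O./OX*
ply 3: XX/O./O./OX is terminal -1 (X); from .X/O./O./.X depth 6

PV length from [.X/O./O./.X]: 2 plies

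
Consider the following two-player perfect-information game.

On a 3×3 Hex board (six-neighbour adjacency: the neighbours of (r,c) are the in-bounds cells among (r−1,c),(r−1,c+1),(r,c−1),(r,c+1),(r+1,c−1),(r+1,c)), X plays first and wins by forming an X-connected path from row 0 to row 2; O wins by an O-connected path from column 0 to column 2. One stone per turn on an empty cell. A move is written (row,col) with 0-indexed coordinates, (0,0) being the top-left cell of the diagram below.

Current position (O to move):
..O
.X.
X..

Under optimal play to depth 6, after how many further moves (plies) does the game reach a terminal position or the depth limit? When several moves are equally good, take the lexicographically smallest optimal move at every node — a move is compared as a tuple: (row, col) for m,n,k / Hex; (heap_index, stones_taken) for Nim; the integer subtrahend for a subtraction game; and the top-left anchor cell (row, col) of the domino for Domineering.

PV length from [..O/.X./X..]: 3 plies

ply 1, O at ..O/.X./X.. | (0,0)=-1→O.O/.X./X..; (0,1)=+1→.OO/.X./X..*; (1,0)=-1→..O/OX./X..; (1,2)=-1→..O/.XO/X..; (2,1)=-1→..O/.X./XO.; (2,2)=-1→..O/.X./X.O
ply 2, X at .OO/.X./X.. | (0,0)=-1→XOO/.X./X..*; (1,0)=-1→.OO/XX./X..; (1,2)=-1→.OO/.XX/X..; (2,1)=-1→.OO/.X./XX.; (2,2)=-1→.OO/.X./X.X
ply 3, O at XOO/.X./X.. | (1,0)=+1→XOO/OX./X..*; (1,2)=-1→XOO/.XO/X..; (2,1)=-1→XOO/.X./XO.; (2,2)=-1→XOO/.X./X.O
ply 4: XOO/OX./X.. is terminal -1 (X); from ..O/.X./X.. depth 6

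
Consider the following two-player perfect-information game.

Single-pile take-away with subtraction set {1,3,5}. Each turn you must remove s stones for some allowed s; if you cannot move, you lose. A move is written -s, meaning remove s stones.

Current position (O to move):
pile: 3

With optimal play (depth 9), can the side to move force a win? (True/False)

ply 1, O at 3 | -1=+1→2*; -3=+1→0
ply 2, X at 2 | -1=-1→1*
ply 3, O at 1 | -1=+1→0*
ply 4: 0 is terminal -1 (X); from 3 depth 9

O winning at [3]: True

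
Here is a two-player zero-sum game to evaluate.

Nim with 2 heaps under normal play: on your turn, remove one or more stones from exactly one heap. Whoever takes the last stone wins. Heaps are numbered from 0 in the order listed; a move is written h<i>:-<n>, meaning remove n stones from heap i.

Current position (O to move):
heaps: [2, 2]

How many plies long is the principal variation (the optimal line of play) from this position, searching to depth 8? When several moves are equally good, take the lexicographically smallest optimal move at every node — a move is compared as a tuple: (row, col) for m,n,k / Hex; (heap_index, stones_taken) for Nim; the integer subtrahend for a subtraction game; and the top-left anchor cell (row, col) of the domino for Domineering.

p1 O@[(2,2)]: h0:-1[(1,2)]-1* h0:-2[(0,2)]-1 h1:-1[(2,1)]-1 h1:-2[(2,0)]-1
p2 X@[(1,2)]: h0:-1[(0,2)]-1 h1:-1[(1,1)]+1* h1:-2[(1,0)]-1
p3 O@[(1,1)]: h0:-1[(0,1)]-1* h1:-1[(1,0)]-1
p4 X@[(0,1)]: h1:-1[(0,0)]+1*
p5 O@[(0,0)] terminal -1; root [(2,2)] d8

PV length from [(2,2)]: 4 plies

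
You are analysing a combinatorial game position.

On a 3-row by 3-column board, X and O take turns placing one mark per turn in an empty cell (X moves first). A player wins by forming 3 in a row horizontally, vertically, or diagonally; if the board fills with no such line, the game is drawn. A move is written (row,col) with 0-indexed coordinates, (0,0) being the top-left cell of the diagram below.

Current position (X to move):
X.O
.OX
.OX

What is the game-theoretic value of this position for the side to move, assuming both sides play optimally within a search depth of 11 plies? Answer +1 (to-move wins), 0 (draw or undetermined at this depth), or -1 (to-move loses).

ply 1, X at X.O/.OX/.OX | (0,1)=-1→XXO/.OX/.OX*; (1,0)=-1→X.O/XOX/.OX; (2,0)=-1→X.O/.OX/XOX
ply 2, O at XXO/.OX/.OX | (1,0)=+0→XXO/OOX/.OX; (2,0)=+1→XXO/.OX/OOX*
ply 3: XXO/.OX/OOX is terminal -1 (X); from X.O/.OX/.OX depth 11

value(X.O/.OX/.OX, X) = -1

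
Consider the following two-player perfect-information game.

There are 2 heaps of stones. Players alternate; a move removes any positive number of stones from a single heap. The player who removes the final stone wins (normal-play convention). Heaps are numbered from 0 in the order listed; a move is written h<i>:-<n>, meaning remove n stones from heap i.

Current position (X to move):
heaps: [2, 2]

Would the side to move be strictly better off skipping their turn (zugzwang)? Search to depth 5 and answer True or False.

zugzwang((2,2), X) = True

ply 1, X at (2,2) | h0:-1=-1→(1,2)*; h0:-2=-1→(0,2); h1:-1=-1→(2,1); h1:-2=-1→(2,0)
ply 2, O at (1,2) | h0:-1=-1→(0,2); h1:-1=+1→(1,1)*; h1:-2=-1→(1,0)
ply 3, X at (1,1) | h0:-1=-1→(0,1)*; h1:-1=-1→(1,0)
ply 4, O at (0,1) | h1:-1=+1→(0,0)*
ply 5: (0,0) is terminal -1 (X); from (2,2) depth 5
pass branch (O moves first from the same position):
  | ply 1, O at (2,2) | h0:-1=-1→(1,2)*; h0:-2=-1→(0,2); h1:-1=-1→(2,1); h1:-2=-1→(2,0)
  | ply 2, X at (1,2) | h0:-1=-1→(0,2); h1:-1=+1→(1,1)*; h1:-2=-1→(1,0)
  | ply 3, O at (1,1) | h0:-1=-1→(0,1)*; h1:-1=-1→(1,0)
  | ply 4, X at (0,1) | h1:-1=+1→(0,0)*
  | ply 5: (0,0) is terminal -1 (O); from (2,2) depth 5
X moving scores -1; X passing scores +1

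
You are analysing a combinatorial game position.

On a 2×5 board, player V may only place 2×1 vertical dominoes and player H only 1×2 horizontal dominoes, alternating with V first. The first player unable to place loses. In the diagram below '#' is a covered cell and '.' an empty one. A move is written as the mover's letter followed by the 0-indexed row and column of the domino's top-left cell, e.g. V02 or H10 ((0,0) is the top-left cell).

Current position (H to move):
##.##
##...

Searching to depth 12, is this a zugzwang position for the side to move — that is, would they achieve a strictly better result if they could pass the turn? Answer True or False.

zugzwang(##.##/##..., H) = False

ply 1, H at ##.##/##... | H12=+1→##.##/####.*; H13=-1→##.##/##.##
ply 2: ##.##/####. is terminal -1 (V); from ##.##/##... depth 12
if H skipped the turn, V would face:
~ ply 1, V at ##.##/##... | V02=-1→#####/###..*
~ ply 2, H at #####/###.. | H13=+1→#####/#####*
~ ply 3: #####/##### is terminal -1 (V); from ##.##/##... depth 12
compare (H): move=+1 vs pass=+1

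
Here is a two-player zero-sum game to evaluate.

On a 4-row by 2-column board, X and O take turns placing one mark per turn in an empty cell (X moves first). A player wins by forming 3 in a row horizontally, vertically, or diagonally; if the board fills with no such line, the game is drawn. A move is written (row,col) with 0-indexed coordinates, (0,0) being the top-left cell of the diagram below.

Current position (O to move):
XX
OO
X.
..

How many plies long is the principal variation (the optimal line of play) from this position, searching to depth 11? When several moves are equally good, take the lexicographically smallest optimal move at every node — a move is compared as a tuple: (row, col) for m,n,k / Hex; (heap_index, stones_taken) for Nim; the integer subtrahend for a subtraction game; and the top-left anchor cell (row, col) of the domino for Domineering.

p1 O@[XX/OO/X./..]: (2,1)[XX/OO/XO/..]+0* (3,0)[XX/OO/X./O.]+0 (3,1)[XX/OO/X./.O]+0
p2 X@[XX/OO/XO/..]: (3,0)[XX/OO/XO/X.]-1 (3,1)[XX/OO/XO/.X]+0*
p3 O@[XX/OO/XO/.X]: (3,0)[XX/OO/XO/OX]+0*
p4 X@[XX/OO/XO/OX] terminal +0; root [XX/OO/X./..] d11

PV length from [XX/OO/X./..]: 3 plies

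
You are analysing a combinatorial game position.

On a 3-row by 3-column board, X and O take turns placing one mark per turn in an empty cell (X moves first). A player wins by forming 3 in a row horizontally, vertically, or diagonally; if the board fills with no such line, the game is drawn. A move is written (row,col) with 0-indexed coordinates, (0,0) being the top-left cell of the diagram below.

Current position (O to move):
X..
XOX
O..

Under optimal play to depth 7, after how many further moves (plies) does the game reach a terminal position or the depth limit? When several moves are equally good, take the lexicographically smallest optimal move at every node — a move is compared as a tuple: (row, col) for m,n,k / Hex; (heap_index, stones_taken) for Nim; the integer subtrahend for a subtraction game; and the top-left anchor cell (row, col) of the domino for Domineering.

PV length from [X../XOX/O..]: 3 plies

p1 O@[X../XOX/O..]: (0,1)[XO./XOX/O..]+1* (0,2)[X.O/XOX/O..]+1 (2,1)[X../XOX/OO.]+1 (2,2)[X../XOX/O.O]+1
p2 X@[XO./XOX/O..]: (0,2)[XOX/XOX/O..]-1* (2,1)[XO./XOX/OX.]-1 (2,2)[XO./XOX/O.X]-1
p3 O@[XOX/XOX/O..]: (2,1)[XOX/XOX/OO.]+1* (2,2)[XOX/XOX/O.O]+0
p4 X@[XOX/XOX/OO.] terminal -1; root [X../XOX/O..] d7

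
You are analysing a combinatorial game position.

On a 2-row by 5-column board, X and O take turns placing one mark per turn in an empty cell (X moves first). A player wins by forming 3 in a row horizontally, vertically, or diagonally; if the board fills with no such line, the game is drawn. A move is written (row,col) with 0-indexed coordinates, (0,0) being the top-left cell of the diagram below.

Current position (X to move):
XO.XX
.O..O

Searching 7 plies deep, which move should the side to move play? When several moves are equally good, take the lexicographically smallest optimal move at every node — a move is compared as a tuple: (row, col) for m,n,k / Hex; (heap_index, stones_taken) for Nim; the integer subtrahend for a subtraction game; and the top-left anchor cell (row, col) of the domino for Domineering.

X's best at [XO.XX/.O..O]: (0,2)

ply 1, X at XO.XX/.O..O | (0,2)=+1→XOXXX/.O..O*; (1,0)=+0→XO.XX/XO..O; (1,2)=+0→XO.XX/.OX.O; (1,3)=+0→XO.XX/.O.XO
ply 2: XOXXX/.O..O is terminal -1 (O); from XO.XX/.O..O depth 7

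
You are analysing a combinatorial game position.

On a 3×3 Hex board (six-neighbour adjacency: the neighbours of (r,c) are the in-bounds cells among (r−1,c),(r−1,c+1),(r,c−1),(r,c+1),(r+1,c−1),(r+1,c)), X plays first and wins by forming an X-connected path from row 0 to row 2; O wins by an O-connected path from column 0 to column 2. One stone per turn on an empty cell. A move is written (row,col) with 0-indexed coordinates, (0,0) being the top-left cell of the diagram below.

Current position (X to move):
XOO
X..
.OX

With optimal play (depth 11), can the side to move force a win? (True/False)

X winning at [XOO/X../.OX]: True

ply 1, X at XOO/X../.OX | (1,1)=+1→XOO/XX./.OX*; (1,2)=+1→XOO/X.X/.OX; (2,0)=+1→XOO/X../XOX
ply 2, O at XOO/XX./.OX | (1,2)=-1→XOO/XXO/.OX*; (2,0)=-1→XOO/XX./OOX
ply 3, X at XOO/XXO/.OX | (2,0)=+1→XOO/XXO/XOX*
ply 4: XOO/XXO/XOX is terminal -1 (O); from XOO/X../.OX depth 11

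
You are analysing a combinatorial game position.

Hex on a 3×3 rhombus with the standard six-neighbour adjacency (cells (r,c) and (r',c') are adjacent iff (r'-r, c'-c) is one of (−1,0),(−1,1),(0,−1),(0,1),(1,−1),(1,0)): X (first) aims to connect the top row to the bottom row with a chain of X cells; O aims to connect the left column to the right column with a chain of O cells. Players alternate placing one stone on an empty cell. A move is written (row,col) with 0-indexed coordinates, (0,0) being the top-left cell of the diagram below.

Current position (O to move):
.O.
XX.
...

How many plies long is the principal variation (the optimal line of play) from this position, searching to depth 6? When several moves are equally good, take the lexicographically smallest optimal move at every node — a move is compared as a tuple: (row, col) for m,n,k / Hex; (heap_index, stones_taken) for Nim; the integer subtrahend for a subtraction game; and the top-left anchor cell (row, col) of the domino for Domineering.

[.O./XX./...] O move#1: (0,0):-1/OO./XX./...*, (0,2):-1/.OO/XX./..., (1,2):-1/.O./XXO/..., (2,0):-1/.O./XX./O.., (2,1):-1/.O./XX./.O., (2,2):-1/.O./XX./..O
[OO./XX./...] X move#2: (0,2):+1/OOX/XX./...*, (1,2):-1/OO./XXX/..., (2,0):-1/OO./XX./X.., (2,1):-1/OO./XX./.X., (2,2):-1/OO./XX./..X
[OOX/XX./...] O move#3: (1,2):-1/OOX/XXO/...*, (2,0):-1/OOX/XX./O.., (2,1):-1/OOX/XX./.O., (2,2):-1/OOX/XX./..O
[OOX/XXO/...] X move#4: (2,0):+1/OOX/XXO/X..*, (2,1):+1/OOX/XXO/.X., (2,2):+1/OOX/XXO/..X
[OOX/XXO/X..] end (terminal -1, O#5); searched .O./XX./... to 6

PV length from [.O./XX./...]: 4 plies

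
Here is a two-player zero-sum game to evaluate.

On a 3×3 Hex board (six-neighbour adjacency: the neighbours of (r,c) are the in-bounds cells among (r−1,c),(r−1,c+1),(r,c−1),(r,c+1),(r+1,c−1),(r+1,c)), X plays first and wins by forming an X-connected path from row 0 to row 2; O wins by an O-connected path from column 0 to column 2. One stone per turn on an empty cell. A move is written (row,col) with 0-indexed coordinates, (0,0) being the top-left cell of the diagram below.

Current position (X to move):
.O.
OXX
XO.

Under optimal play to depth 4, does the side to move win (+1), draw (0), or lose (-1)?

value(.O./OXX/XO., X) = +1

p1 X@[.O./OXX/XO.]: (0,0)[XO./OXX/XO.]-1 (0,2)[.OX/OXX/XO.]+1* (2,2)[.O./OXX/XOX]-1
p2 O@[.OX/OXX/XO.] terminal -1; root [.O./OXX/XO.] d4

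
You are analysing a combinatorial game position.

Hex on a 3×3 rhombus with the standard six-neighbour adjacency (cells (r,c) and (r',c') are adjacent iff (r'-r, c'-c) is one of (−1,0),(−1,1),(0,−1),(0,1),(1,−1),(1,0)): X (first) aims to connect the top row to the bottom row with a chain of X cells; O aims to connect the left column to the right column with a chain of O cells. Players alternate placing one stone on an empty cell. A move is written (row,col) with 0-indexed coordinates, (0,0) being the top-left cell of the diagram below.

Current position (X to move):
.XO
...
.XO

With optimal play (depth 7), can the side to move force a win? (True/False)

X winning at [.XO/.../.XO]: True

p1 X@[.XO/.../.XO]: (0,0)[XXO/.../.XO]-1 (1,0)[.XO/X../.XO]+1* (1,1)[.XO/.X./.XO]+1 (1,2)[.XO/..X/.XO]-1 (2,0)[.XO/.../XXO]+1
p2 O@[.XO/X../.XO]: (0,0)[OXO/X../.XO]-1* (1,1)[.XO/XO./.XO]-1 (1,2)[.XO/X.O/.XO]-1 (2,0)[.XO/X../OXO]-1
p3 X@[OXO/X../.XO]: (1,1)[OXO/XX./.XO]+1* (1,2)[OXO/X.X/.XO]+1 (2,0)[OXO/X../XXO]+1
p4 O@[OXO/XX./.XO] terminal -1; root [.XO/.../.XO] d7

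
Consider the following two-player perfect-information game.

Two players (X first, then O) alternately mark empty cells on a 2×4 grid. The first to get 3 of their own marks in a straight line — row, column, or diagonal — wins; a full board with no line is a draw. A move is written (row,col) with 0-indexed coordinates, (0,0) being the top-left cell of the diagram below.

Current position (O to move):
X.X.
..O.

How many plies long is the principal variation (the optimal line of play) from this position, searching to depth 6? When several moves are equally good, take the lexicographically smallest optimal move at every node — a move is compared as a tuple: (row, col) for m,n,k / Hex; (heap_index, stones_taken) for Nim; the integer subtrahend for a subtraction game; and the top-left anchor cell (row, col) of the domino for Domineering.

ply 1, O at X.X./..O. | (0,1)=+0→XOX./..O.*; (0,3)=-1→X.XO/..O.; (1,0)=-1→X.X./O.O.; (1,1)=-1→X.X./.OO.; (1,3)=-1→X.X./..OO
ply 2, X at XOX./..O. | (0,3)=-1→XOXX/..O.; (1,0)=+0→XOX./X.O.*; (1,1)=+0→XOX./.XO.; (1,3)=+0→XOX./..OX
ply 3, O at XOX./X.O. | (0,3)=+0→XOXO/X.O.*; (1,1)=+0→XOX./XOO.; (1,3)=+0→XOX./X.OO
ply 4, X at XOXO/X.O. | (1,1)=+0→XOXO/XXO.*; (1,3)=+0→XOXO/X.OX
ply 5, O at XOXO/XXO. | (1,3)=+0→XOXO/XXOO*
ply 6: XOXO/XXOO is terminal +0 (X); from X.X./..O. depth 6

PV length from [X.X./..O.]: 5 plies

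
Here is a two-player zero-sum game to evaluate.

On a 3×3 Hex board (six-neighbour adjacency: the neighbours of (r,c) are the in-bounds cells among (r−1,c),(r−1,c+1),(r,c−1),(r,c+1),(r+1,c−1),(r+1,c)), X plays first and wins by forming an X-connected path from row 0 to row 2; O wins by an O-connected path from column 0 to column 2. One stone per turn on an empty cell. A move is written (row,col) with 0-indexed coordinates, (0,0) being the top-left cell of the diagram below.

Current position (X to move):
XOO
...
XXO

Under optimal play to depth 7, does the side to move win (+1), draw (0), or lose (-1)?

[XOO/.../XXO] X move#1: (1,0):+1/XOO/X../XXO*, (1,1):-1/XOO/.X./XXO, (1,2):-1/XOO/..X/XXO
[XOO/X../XXO] end (terminal -1, O#2); searched XOO/.../XXO to 7

value(XOO/.../XXO, X) = +1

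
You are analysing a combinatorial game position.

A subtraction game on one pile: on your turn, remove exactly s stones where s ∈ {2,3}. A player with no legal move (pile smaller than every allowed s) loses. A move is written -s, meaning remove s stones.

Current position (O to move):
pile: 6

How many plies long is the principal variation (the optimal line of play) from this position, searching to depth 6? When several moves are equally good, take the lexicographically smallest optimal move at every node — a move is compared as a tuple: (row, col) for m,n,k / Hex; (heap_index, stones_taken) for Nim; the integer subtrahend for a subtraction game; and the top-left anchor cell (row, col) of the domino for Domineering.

PV length from [6]: 2 plies

p1 O@[6]: -2[4]-1* -3[3]-1
p2 X@[4]: -2[2]-1 -3[1]+1*
p3 O@[1] terminal -1; root [6] d6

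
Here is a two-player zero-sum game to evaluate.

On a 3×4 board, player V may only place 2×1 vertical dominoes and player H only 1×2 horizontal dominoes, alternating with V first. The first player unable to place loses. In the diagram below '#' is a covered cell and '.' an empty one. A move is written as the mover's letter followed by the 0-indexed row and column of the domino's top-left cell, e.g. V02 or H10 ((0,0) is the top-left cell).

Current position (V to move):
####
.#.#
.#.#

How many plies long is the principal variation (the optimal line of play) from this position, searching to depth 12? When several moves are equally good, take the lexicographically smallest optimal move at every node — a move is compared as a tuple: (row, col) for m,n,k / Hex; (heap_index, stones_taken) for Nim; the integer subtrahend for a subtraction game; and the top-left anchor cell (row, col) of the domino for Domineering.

PV length from [####/.#.#/.#.#]: 1 ply

ply 1, V at ####/.#.#/.#.# | V10=+1→####/##.#/##.#*; V12=+1→####/.###/.###
ply 2: ####/##.#/##.# is terminal -1 (H); from ####/.#.#/.#.# depth 12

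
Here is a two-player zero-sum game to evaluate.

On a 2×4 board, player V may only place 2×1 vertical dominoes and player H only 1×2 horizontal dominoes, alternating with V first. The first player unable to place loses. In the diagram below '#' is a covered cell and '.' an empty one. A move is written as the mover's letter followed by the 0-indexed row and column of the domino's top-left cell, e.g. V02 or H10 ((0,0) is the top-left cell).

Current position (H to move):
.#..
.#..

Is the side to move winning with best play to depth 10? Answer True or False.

p1 H@[.#../.#..]: H02[.###/.#..]+1* H12[.#../.###]+1
p2 V@[.###/.#..]: V00[####/##..]-1*
p3 H@[####/##..]: H12[####/####]+1*
p4 V@[####/####] terminal -1; root [.#../.#..] d10

H winning at [.#../.#..]: True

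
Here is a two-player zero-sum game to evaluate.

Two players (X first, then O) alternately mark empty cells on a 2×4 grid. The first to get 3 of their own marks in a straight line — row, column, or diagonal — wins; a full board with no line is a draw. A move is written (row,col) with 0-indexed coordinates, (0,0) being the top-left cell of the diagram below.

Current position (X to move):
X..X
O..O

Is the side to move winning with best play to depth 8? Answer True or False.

X winning at [X..X/O..O]: False

[X..X/O..O] X move#1: (0,1):+0/XX.X/O..O*, (0,2):+0/X.XX/O..O, (1,1):+0/X..X/OX.O, (1,2):+0/X..X/O.XO
[XX.X/O..O] O move#2: (0,2):+0/XXOX/O..O*, (1,1):-1/XX.X/OO.O, (1,2):-1/XX.X/O.OO
[XXOX/O..O] X move#3: (1,1):+0/XXOX/OX.O*, (1,2):+0/XXOX/O.XO
[XXOX/OX.O] O move#4: (1,2):+0/XXOX/OXOO*
[XXOX/OXOO] end (terminal +0, X#5); searched X..X/O..O to 8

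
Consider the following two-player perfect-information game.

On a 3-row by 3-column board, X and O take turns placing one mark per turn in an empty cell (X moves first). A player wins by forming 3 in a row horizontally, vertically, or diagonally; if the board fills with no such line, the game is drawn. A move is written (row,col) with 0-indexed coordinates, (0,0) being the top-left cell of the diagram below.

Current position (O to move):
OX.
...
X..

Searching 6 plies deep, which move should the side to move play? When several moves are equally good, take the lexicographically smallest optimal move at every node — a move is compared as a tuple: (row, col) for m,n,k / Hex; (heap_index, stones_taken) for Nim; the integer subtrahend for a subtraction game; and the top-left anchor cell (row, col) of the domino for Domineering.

O's best at [OX./.../X..]: (1,1)

ply 1, O at OX./.../X.. | (0,2)=-1→OXO/.../X..; (1,0)=-1→OX./O../X..; (1,1)=+0→OX./.O./X..*; (1,2)=-1→OX./..O/X..; (2,1)=+0→OX./.../XO.; (2,2)=-1→OX./.../X.O
ply 2, X at OX./.O./X.. | (0,2)=-1→OXX/.O./X..; (1,0)=-1→OX./XO./X..; (1,2)=-1→OX./.OX/X..; (2,1)=-1→OX./.O./XX.; (2,2)=+0→OX./.O./X.X*
ply 3, O at OX./.O./X.X | (0,2)=-1→OXO/.O./X.X; (1,0)=-1→OX./OO./X.X; (1,2)=-1→OX./.OO/X.X; (2,1)=+0→OX./.O./XOX*
ply 4, X at OX./.O./XOX | (0,2)=+0→OXX/.O./XOX*; (1,0)=+0→OX./XO./XOX; (1,2)=+0→OX./.OX/XOX
ply 5, O at OXX/.O./XOX | (1,0)=-1→OXX/OO./XOX; (1,2)=+0→OXX/.OO/XOX*
ply 6, X at OXX/.OO/XOX | (1,0)=+0→OXX/XOO/XOX*
ply 7: OXX/XOO/XOX is terminal +0 (O); from OX./.../X.. depth 6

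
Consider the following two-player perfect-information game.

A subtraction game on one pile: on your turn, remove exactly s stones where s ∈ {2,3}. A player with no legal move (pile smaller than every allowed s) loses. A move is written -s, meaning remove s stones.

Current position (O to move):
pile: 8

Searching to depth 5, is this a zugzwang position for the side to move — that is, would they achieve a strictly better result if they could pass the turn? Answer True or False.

p1 O@[8]: -2[6]+1* -3[5]+1
p2 X@[6]: -2[4]-1* -3[3]-1
p3 O@[4]: -2[2]-1 -3[1]+1*
p4 X@[1] terminal -1; root [8] d5
pass branch (X moves first from the same position):
  | p1 X@[8]: -2[6]+1* -3[5]+1
  | p2 O@[6]: -2[4]-1* -3[3]-1
  | p3 X@[4]: -2[2]-1 -3[1]+1*
  | p4 O@[1] terminal -1; root [8] d5
O moving scores +1; O passing scores -1

zugzwang(8, O) = False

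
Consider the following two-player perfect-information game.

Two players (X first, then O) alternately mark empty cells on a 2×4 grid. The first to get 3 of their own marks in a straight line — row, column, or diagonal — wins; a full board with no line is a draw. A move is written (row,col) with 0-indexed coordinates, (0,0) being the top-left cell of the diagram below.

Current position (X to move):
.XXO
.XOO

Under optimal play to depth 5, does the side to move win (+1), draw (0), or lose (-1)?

p1 X@[.XXO/.XOO]: (0,0)[XXXO/.XOO]+1* (1,0)[.XXO/XXOO]+0
p2 O@[XXXO/.XOO] terminal -1; root [.XXO/.XOO] d5

value(.XXO/.XOO, X) = +1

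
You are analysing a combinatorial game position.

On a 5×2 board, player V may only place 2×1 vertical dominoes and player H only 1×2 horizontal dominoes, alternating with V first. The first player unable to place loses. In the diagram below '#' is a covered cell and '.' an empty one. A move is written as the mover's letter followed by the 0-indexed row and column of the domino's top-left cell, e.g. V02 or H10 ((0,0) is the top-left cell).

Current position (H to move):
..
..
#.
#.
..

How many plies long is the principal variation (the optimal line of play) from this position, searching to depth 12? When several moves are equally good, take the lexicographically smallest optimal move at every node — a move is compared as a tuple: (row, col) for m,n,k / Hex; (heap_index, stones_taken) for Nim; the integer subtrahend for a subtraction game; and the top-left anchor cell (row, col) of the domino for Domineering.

PV length from [../../#./#./..]: 3 plies

p1 H@[../../#./#./..]: H00[##/../#./#./..]+1* H10[../##/#./#./..]+1 H40[../../#./#./##]-1
p2 V@[##/../#./#./..]: V11[##/.#/##/#./..]-1* V21[##/../##/##/..]-1 V31[##/../#./##/.#]-1
p3 H@[##/.#/##/#./..]: H40[##/.#/##/#./##]+1*
p4 V@[##/.#/##/#./##] terminal -1; root [../../#./#./..] d12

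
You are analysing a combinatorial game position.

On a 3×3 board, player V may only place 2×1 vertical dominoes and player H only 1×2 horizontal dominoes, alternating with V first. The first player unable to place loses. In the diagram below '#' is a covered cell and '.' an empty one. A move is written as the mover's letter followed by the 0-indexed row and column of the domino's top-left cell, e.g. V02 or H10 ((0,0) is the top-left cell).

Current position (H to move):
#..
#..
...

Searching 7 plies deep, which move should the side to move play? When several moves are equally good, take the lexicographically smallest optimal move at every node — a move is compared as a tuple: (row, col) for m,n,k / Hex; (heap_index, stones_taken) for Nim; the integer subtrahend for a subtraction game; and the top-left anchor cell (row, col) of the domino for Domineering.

H's best at [#../#../...]: H11

p1 H@[#../#../...]: H01[###/#../...]-1 H11[#../###/...]+1* H20[#../#../##.]-1 H21[#../#../.##]-1
p2 V@[#../###/...] terminal -1; root [#../#../...] d7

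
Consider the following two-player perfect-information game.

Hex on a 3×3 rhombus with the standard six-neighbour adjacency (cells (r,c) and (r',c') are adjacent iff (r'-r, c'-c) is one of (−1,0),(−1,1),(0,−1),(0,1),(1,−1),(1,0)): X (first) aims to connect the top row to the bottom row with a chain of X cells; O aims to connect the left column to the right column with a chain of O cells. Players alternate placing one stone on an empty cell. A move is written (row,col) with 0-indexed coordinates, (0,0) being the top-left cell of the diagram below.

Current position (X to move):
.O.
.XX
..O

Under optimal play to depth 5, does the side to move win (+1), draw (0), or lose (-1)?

value(.O./.XX/..O, X) = +1

ply 1, X at .O./.XX/..O | (0,0)=+1→XO./.XX/..O*; (0,2)=+1→.OX/.XX/..O; (1,0)=+1→.O./XXX/..O; (2,0)=-1→.O./.XX/X.O; (2,1)=-1→.O./.XX/.XO
ply 2, O at XO./.XX/..O | (0,2)=-1→XOO/.XX/..O*; (1,0)=-1→XO./OXX/..O; (2,0)=-1→XO./.XX/O.O; (2,1)=-1→XO./.XX/.OO
ply 3, X at XOO/.XX/..O | (1,0)=+1→XOO/XXX/..O*; (2,0)=-1→XOO/.XX/X.O; (2,1)=-1→XOO/.XX/.XO
ply 4, O at XOO/XXX/..O | (2,0)=-1→XOO/XXX/O.O*; (2,1)=-1→XOO/XXX/.OO
ply 5, X at XOO/XXX/O.O | (2,1)=+1→XOO/XXX/OXO*
ply 6: XOO/XXX/OXO is terminal -1 (O); from .O./.XX/..O depth 5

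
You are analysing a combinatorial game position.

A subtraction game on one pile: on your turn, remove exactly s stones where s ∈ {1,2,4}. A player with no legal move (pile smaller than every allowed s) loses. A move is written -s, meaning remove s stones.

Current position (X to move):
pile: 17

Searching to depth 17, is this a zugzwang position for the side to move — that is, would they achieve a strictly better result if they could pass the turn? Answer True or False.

[17] X move#1: -1:-1/16, -2:+1/15*, -4:-1/13
[15] O move#2: -1:-1/14*, -2:-1/13, -4:-1/11
[14] X move#3: -1:-1/13, -2:+1/12*, -4:-1/10
[12] O move#4: -1:-1/11*, -2:-1/10, -4:-1/8
[11] X move#5: -1:-1/10, -2:+1/9*, -4:-1/7
[9] O move#6: -1:-1/8*, -2:-1/7, -4:-1/5
[8] X move#7: -1:-1/7, -2:+1/6*, -4:-1/4
[6] O move#8: -1:-1/5*, -2:-1/4, -4:-1/2
[5] X move#9: -1:-1/4, -2:+1/3*, -4:-1/1
[3] O move#10: -1:-1/2*, -2:-1/1
[2] X move#11: -1:-1/1, -2:+1/0*
[0] end (terminal -1, O#12); searched 17 to 17
pass branch (O moves first from the same position):
  | [17] O move#1: -1:-1/16, -2:+1/15*, -4:-1/13
  | [15] X move#2: -1:-1/14*, -2:-1/13, -4:-1/11
  | [14] O move#3: -1:-1/13, -2:+1/12*, -4:-1/10
  | [12] X move#4: -1:-1/11*, -2:-1/10, -4:-1/8
  | [11] O move#5: -1:-1/10, -2:+1/9*, -4:-1/7
  | [9] X move#6: -1:-1/8*, -2:-1/7, -4:-1/5
  | [8] O move#7: -1:-1/7, -2:+1/6*, -4:-1/4
  | [6] X move#8: -1:-1/5*, -2:-1/4, -4:-1/2
  | [5] O move#9: -1:-1/4, -2:+1/3*, -4:-1/1
  | [3] X move#10: -1:-1/2*, -2:-1/1
  | [2] O move#11: -1:-1/1, -2:+1/0*
  | [0] end (terminal -1, X#12); searched 17 to 17
X moving scores +1; X passing scores -1

zugzwang(17, X) = False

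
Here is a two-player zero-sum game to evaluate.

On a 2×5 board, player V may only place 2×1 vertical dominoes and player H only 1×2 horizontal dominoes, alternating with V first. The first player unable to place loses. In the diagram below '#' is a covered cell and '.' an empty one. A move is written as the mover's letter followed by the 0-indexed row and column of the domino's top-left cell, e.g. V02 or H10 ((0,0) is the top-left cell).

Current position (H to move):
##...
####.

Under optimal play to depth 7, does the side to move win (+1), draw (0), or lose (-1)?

p1 H@[##.../####.]: H02[####./####.]-1 H03[##.##/####.]+1*
p2 V@[##.##/####.] terminal -1; root [##.../####.] d7

value(##.../####., H) = +1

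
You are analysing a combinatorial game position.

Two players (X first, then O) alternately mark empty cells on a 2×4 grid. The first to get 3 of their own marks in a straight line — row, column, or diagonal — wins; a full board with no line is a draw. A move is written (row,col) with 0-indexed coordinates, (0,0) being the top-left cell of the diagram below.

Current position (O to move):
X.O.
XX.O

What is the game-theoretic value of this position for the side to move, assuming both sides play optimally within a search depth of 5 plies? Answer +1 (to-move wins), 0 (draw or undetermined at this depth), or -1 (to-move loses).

ply 1, O at X.O./XX.O | (0,1)=-1→XOO./XX.O; (0,3)=-1→X.OO/XX.O; (1,2)=+0→X.O./XXOO*
ply 2, X at X.O./XXOO | (0,1)=+0→XXO./XXOO*; (0,3)=+0→X.OX/XXOO
ply 3, O at XXO./XXOO | (0,3)=+0→XXOO/XXOO*
ply 4: XXOO/XXOO is terminal +0 (X); from X.O./XX.O depth 5

value(X.O./XX.O, O) = 0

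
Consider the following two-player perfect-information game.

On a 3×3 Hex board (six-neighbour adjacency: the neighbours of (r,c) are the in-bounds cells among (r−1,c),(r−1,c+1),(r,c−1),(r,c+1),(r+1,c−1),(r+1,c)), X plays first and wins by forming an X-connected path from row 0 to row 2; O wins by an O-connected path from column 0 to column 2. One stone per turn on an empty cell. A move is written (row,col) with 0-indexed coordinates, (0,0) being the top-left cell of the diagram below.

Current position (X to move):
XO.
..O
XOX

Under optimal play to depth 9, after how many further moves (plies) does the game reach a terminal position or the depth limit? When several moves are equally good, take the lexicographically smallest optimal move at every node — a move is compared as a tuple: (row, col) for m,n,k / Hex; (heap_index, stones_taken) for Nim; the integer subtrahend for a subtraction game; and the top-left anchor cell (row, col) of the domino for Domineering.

[XO./..O/XOX] X move#1: (0,2):+1/XOX/..O/XOX*, (1,0):+1/XO./X.O/XOX, (1,1):+1/XO./.XO/XOX
[XOX/..O/XOX] O move#2: (1,0):-1/XOX/O.O/XOX*, (1,1):-1/XOX/.OO/XOX
[XOX/O.O/XOX] X move#3: (1,1):+1/XOX/OXO/XOX*
[XOX/OXO/XOX] end (terminal -1, O#4); searched XO./..O/XOX to 9

PV length from [XO./..O/XOX]: 3 plies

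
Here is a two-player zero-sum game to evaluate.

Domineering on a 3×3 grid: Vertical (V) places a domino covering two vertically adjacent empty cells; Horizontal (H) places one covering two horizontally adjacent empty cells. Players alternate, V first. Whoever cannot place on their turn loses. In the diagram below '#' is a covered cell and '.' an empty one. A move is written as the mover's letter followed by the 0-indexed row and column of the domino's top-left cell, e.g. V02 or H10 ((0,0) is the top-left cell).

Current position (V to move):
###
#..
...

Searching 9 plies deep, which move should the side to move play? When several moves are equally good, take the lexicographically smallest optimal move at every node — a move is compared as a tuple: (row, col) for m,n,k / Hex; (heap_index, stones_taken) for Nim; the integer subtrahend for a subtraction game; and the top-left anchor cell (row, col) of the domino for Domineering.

V's best at [###/#../...]: V11

[###/#../...] V move#1: V11:+1/###/##./.#.*, V12:-1/###/#.#/..#
[###/##./.#.] end (terminal -1, H#2); searched ###/#../... to 9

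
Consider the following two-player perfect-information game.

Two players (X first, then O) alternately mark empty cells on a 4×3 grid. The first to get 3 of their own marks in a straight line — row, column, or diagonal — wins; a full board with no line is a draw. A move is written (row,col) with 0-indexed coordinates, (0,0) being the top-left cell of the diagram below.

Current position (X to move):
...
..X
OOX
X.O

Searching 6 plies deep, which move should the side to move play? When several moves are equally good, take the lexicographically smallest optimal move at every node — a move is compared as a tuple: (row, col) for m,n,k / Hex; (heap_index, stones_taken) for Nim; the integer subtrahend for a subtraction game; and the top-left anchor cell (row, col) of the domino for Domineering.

X's best at [.../..X/OOX/X.O]: (0,2)

[.../..X/OOX/X.O] X move#1: (0,0):-1/X../..X/OOX/X.O, (0,1):-1/.X./..X/OOX/X.O, (0,2):+1/..X/..X/OOX/X.O*, (1,0):+1/.../X.X/OOX/X.O, (1,1):-1/.../.XX/OOX/X.O, (3,1):-1/.../..X/OOX/XXO
[..X/..X/OOX/X.O] end (terminal -1, O#2); searched .../..X/OOX/X.O to 6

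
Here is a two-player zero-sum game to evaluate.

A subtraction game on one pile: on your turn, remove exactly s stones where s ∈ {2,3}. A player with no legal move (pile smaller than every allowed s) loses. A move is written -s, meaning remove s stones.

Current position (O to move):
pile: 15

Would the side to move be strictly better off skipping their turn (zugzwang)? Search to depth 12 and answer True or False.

ply 1, O at 15 | -2=-1→13*; -3=-1→12
ply 2, X at 13 | -2=+1→11*; -3=+1→10
ply 3, O at 11 | -2=-1→9*; -3=-1→8
ply 4, X at 9 | -2=-1→7; -3=+1→6*
ply 5, O at 6 | -2=-1→4*; -3=-1→3
ply 6, X at 4 | -2=-1→2; -3=+1→1*
ply 7: 1 is terminal -1 (O); from 15 depth 12
pass branch (X moves first from the same position):
  | ply 1, X at 15 | -2=-1→13*; -3=-1→12
  | ply 2, O at 13 | -2=+1→11*; -3=+1→10
  | ply 3, X at 11 | -2=-1→9*; -3=-1→8
  | ply 4, O at 9 | -2=-1→7; -3=+1→6*
  | ply 5, X at 6 | -2=-1→4*; -3=-1→3
  | ply 6, O at 4 | -2=-1→2; -3=+1→1*
  | ply 7: 1 is terminal -1 (X); from 15 depth 12
O moving scores -1; O passing scores +1

zugzwang(15, O) = True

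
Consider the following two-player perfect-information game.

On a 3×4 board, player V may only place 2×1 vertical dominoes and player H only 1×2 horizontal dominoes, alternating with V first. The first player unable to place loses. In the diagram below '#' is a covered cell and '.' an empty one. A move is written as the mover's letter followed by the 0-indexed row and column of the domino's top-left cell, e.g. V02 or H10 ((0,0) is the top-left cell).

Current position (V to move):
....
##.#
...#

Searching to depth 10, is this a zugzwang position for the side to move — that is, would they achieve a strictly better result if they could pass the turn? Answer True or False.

[..../##.#/...#] V move#1: V02:-1/..#./####/...#*, V12:-1/..../####/..##
[..#./####/...#] H move#2: H00:+1/###./####/...#*, H20:+1/..#./####/##.#, H21:+1/..#./####/.###
[###./####/...#] end (terminal -1, V#3); searched ..../##.#/...# to 10
if V skipped the turn, H would face:
~ [..../##.#/...#] H move#1: H00:+1/##../##.#/...#*, H01:+1/.##./##.#/...#, H02:+1/..##/##.#/...#, H20:+1/..../##.#/##.#, H21:+1/..../##.#/.###
~ [##../##.#/...#] V move#2: V02:-1/###./####/...#*, V12:-1/##../####/..##
~ [###./####/...#] H move#3: H20:+1/###./####/##.#*, H21:+1/###./####/.###
~ [###./####/##.#] end (terminal -1, V#4); searched ..../##.#/...# to 10
compare (V): move=-1 vs pass=-1

zugzwang(..../##.#/...#, V) = False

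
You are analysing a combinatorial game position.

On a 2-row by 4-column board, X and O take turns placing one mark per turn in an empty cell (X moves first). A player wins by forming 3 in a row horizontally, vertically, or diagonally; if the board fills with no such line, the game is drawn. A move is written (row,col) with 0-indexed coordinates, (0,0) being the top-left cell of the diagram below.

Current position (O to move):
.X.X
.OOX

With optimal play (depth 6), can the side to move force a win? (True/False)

O winning at [.X.X/.OOX]: True

p1 O@[.X.X/.OOX]: (0,0)[OX.X/.OOX]-1 (0,2)[.XOX/.OOX]+0 (1,0)[.X.X/OOOX]+1*
p2 X@[.X.X/OOOX] terminal -1; root [.X.X/.OOX] d6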